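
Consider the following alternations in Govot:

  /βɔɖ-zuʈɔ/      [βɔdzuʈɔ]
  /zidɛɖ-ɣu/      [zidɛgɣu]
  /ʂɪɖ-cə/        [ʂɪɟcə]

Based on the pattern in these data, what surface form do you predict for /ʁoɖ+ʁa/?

The data show regressive place assimilation: /ɖ/ → [d] before /z/; /ɖ/ → [g] before /ɣ/; /ɖ/ → [ɟ] before /c/. In each pair only place changes, matching the following consonant, while manner and voice stay constant.
The rule targets /ɖ/ (voiced retroflex stop), which sits before the trigger /ʁ/ (uvular).
Changing only its place to uvular gives [ɢ] — the voiced uvular stop.

[ʁoɢʁa]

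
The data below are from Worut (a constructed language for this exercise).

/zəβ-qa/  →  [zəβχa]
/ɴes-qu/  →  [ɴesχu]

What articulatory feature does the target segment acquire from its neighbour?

manner

The segment that alternates is /q/, which surfaces as [χ] when adjacent to /β/.
/q/ is a stop while /β/ is a fricative; the output [χ] is a fricative, matching the trigger — so the feature that spreads is manner.
The other alternating form patterns the same way: /q/ → [χ] after /s/ (stop → fricative, matching a fricative) — only manner changes, and always toward the preceding segment.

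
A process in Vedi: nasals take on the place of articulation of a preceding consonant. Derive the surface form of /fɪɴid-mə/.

[fɪɴidnə]

The rule targets /m/ (voiced bilabial nasal), which sits after the trigger /d/ (alveolar).
The voiced alveolar nasal is [n], so /m/ → [n].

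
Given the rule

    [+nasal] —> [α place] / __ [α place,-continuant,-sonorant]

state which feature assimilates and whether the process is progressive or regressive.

regressive place assimilation

The rule copies the place features (abbreviated [place]) from the environment onto the target, so the assimilating feature is place.
Since the environment is written after the underscore, the trigger follows the target; the direction is regressive.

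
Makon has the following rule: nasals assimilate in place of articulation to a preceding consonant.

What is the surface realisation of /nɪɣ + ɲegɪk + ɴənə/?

[nɪɣŋegɪkŋənə]

/ɲ/ is a voiced palatal nasal. The preceding trigger /ɣ/ is velar, so /ɲ/ must become velar as well.
Changing only its place to velar gives [ŋ] — the voiced velar nasal.
At the second juncture, /ɴ/ likewise becomes [ŋ] adjacent to /k/.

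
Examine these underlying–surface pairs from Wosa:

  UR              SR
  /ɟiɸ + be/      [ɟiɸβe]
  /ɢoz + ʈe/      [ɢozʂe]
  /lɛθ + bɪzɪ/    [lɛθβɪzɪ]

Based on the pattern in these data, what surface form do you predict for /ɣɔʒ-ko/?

[ɣɔʒxo]

The data show progressive manner assimilation: /b/ → [β] after /ɸ/; /ʈ/ → [ʂ] after /z/; /b/ → [β] after /θ/. In each pair only manner changes, matching the preceding consonant, while place and voice stay constant.
The rule targets /k/ (voiceless velar stop), which sits after the trigger /ʒ/ (fricative).
A voiceless velar fricative is [x], so the surface segment is [x].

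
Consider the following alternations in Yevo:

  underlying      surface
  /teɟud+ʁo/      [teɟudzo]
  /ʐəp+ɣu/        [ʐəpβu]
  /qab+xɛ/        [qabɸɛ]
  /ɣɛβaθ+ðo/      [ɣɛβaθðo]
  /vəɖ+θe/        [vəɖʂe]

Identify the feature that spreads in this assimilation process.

place

Comparing underlying and surface forms, /ʁ/ → [z] is the alternation; the neighbouring /d/ is constant.
/ʁ/ is uvular while /d/ is alveolar; the output [z] is alveolar, matching the trigger — so the feature that spreads is place.
The same holds elsewhere in the data: /ɣ/ → [β] after /p/ (velar → bilabial, matching bilabial); /x/ → [ɸ] after /b/ (velar → bilabial, matching bilabial); /θ/ → [ʂ] after /ɖ/ (dental → retroflex, matching retroflex) — only place changes, and always toward the preceding segment.
Nothing changes in [ɣɛβaθðo]: there the adjacent consonants already agree in place (/ð/ and /θ/ are both dental), so this form is consistent with the same rule.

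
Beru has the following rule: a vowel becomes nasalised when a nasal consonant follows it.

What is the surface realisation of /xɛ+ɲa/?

[xɛ̃ɲa]

The vowel /ɛ/ is adjacent to the following nasal /ɲ/, so it acquires [+nasal] and surfaces as [ɛ̃].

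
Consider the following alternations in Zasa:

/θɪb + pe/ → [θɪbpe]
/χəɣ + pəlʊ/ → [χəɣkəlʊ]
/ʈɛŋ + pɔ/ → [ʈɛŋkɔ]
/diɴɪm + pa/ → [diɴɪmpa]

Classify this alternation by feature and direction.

Underlying /p/ is realised as [k] next to /ɣ/; /ɣ/ itself does not change.
/p/ is bilabial while /ɣ/ is velar; the output [k] is velar, matching the trigger — so the feature that spreads is place.
Manner and voice are unchanged, so the assimilation is partial, not total.
The same holds elsewhere in the data: /p/ → [k] after /ŋ/ (bilabial → velar, matching velar) — only place changes, and always toward the preceding segment.
Nothing changes in [θɪbpe], [diɴɪmpa]: there the adjacent consonants already agree in place (/p/ and /b/ are both bilabial; /p/ and /m/ are both bilabial), so these forms are consistent with the same rule.
The trigger is the preceding segment, so the direction is progressive (perseverative).

progressive place assimilation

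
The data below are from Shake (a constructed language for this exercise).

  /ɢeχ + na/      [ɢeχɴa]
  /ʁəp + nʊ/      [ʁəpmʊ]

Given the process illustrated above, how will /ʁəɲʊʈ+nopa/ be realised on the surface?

The data show progressive place assimilation: /n/ → [ɴ] after /χ/; /n/ → [m] after /p/. In each pair only place changes, matching the preceding consonant, while manner and voice stay constant.
The rule targets /n/ (voiced alveolar nasal), which sits after the trigger /ʈ/ (retroflex).
The voiced retroflex nasal is [ɳ], so /n/ → [ɳ].

[ʁəɲʊʈɳopa]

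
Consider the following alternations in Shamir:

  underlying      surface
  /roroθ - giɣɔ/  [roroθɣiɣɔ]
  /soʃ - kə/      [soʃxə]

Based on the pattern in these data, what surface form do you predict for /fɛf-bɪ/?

[fɛfβɪ]

The data show progressive manner assimilation: /g/ → [ɣ] after /θ/; /k/ → [x] after /ʃ/. In each pair only manner changes, matching the preceding consonant, while place and voice stay constant.
The rule targets /b/ (voiced bilabial stop), which sits after the trigger /f/ (fricative).
The voiced bilabial fricative is [β], so /b/ → [β].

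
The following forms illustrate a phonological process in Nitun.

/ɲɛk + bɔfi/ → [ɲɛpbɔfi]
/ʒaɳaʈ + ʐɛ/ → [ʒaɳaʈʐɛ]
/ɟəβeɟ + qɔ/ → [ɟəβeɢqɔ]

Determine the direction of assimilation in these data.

regressive

Underlying /k/ is realised as [p] next to /b/; /b/ itself does not change.
/k/ is velar while /b/ is bilabial; the output [p] is bilabial, matching the trigger — so the feature that spreads is place.
Checking the remaining alternation: /ɟ/ → [ɢ] before /q/ (palatal → uvular, matching uvular) — only place changes, and always toward the following segment.
No alternation appears in [ʒaɳaʈʐɛ]: there the adjacent consonants already agree in place (/ʈ/ and /ʐ/ are both retroflex), so this form is consistent with the same rule.
Since the segment that changes precedes the conditioning segment, the assimilation is regressive.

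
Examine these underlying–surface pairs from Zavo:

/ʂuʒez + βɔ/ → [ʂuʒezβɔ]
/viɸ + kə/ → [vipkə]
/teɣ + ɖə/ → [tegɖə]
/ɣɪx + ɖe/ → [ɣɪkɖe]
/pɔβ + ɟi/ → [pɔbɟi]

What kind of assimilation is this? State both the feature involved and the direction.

Underlying /ɸ/ is realised as [p] next to /k/; /k/ itself does not change.
/ɸ/ is a fricative while /k/ is a stop; the output [p] is a stop, matching the trigger — so the feature that spreads is manner.
Place and voice are unchanged, so the assimilation is partial, not total.
Checking the remaining alternations: /ɣ/ → [g] before /ɖ/ (fricative → stop, matching a stop); /x/ → [k] before /ɖ/ (fricative → stop, matching a stop); /β/ → [b] before /ɟ/ (fricative → stop, matching a stop) — only manner changes, and always toward the following segment.
Nothing changes in [ʂuʒezβɔ]: there the adjacent consonants already agree in manner (/z/ and /β/ are both fricatives), so this form is consistent with the same rule.
Since the segment that changes precedes the conditioning segment, the assimilation is regressive.

regressive manner assimilation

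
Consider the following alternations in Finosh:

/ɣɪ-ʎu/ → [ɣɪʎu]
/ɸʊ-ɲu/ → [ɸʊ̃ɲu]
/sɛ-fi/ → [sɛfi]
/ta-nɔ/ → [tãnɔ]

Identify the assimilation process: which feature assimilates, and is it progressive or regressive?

The vowel /ʊ/ surfaces as nasalised [ʊ̃] next to the following nasal /ɲ/ — it has acquired the [+nasal] feature of its neighbour.
The other form shows the same pattern: /a/ → [ã] before /n/ — each time a vowel is nasalised next to a following nasal.
No change occurs in [ɣɪʎu], [sɛfi] because the vowel at the boundary is adjacent to an oral consonant, not a nasal (/ɪ/ next to /ʎ/; /ɛ/ next to /f/).
Because the conditioning nasal is to the right of the vowel that changes, the process is regressive (anticipatory).

regressive nasality assimilation (vowel nasalisation)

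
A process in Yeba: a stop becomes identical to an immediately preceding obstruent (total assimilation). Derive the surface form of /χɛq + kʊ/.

/k/ is the segment targeted by the rule; it sits immediately after /q/, so it assimilates completely and surfaces as [q].

[χɛqqʊ]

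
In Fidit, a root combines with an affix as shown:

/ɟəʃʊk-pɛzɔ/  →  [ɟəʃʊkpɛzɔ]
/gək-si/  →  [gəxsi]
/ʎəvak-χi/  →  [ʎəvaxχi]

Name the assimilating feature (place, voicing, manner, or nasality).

Underlying /k/ is realised as [x] next to /s/; /s/ itself does not change.
/k/ is a stop while /s/ is a fricative; the output [x] is a fricative, matching the trigger — so the feature that spreads is manner.
The other alternating form patterns the same way: /k/ → [x] before /χ/ (stop → fricative, matching a fricative) — only manner changes, and always toward the following segment.
Nothing changes in [ɟəʃʊkpɛzɔ]: there the adjacent consonants already agree in manner (/k/ and /p/ are both stops), so this form is consistent with the same rule.

manner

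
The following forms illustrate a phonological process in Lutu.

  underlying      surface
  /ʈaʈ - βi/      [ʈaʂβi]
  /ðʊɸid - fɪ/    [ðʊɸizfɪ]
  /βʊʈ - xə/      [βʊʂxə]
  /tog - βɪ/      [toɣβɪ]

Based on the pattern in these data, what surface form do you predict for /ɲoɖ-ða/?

The data show regressive manner assimilation: /ʈ/ → [ʂ] before /β/; /d/ → [z] before /f/; /ʈ/ → [ʂ] before /x/; /g/ → [ɣ] before /β/. In each pair only manner changes, matching the following consonant, while place and voice stay constant.
The rule targets /ɖ/ (voiced retroflex stop), which sits before the trigger /ð/ (fricative).
A voiced retroflex fricative is [ʐ], so the surface segment is [ʐ].

[ɲoʐða]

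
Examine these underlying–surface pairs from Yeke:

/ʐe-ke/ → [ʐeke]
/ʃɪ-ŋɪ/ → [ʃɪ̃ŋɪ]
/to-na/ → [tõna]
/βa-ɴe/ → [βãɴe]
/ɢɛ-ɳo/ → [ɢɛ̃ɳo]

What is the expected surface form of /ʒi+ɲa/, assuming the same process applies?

[ʒĩɲa]

The data show regressive nasality assimilation (vowel nasalisation): /ɪ/ → [ɪ̃] before /ŋ/; /o/ → [õ] before /n/; /a/ → [ã] before /ɴ/; /ɛ/ → [ɛ̃] before /ɳ/ — a vowel is nasalised by an immediately following nasal consonant.
No change occurs in [ʐeke] because the vowel at the boundary is adjacent to an oral consonant, not a nasal (/e/ next to /k/).
/i/ sits next to the nasal /ɲ/ and is therefore nasalised to [ĩ].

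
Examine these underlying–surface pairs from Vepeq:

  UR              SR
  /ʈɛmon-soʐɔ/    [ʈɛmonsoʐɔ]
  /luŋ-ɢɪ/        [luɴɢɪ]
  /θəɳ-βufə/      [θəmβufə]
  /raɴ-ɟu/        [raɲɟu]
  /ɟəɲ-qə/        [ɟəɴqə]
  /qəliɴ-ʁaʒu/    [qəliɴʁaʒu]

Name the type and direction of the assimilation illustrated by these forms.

regressive place assimilation

The segment that alternates is /ŋ/, which surfaces as [ɴ] when adjacent to /ɢ/.
The change velar → uvular matches the place of the following /ɢ/, identifying this as place assimilation.
Manner and voice are unchanged, so the assimilation is partial, not total.
The other alternating forms pattern the same way: /ɳ/ → [m] before /β/ (retroflex → bilabial, matching bilabial); /ɴ/ → [ɲ] before /ɟ/ (uvular → palatal, matching palatal); /ɲ/ → [ɴ] before /q/ (palatal → uvular, matching uvular) — only place changes, and always toward the following segment.
No alternation appears in [ʈɛmonsoʐɔ], [qəliɴʁaʒu]: there the adjacent consonants already agree in place (/n/ and /s/ are both alveolar; /ɴ/ and /ʁ/ are both uvular), so these forms are consistent with the same rule.
The trigger is the following segment, so the direction is regressive (anticipatory).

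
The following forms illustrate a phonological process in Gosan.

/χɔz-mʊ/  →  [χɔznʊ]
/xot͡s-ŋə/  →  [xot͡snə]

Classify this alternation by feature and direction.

progressive place assimilation

Underlying /m/ is realised as [n] next to /z/; /z/ itself does not change.
The change bilabial → alveolar matches the place of the preceding /z/, identifying this as place assimilation.
Manner and voice are unchanged, so the assimilation is partial, not total.
The other alternating form patterns the same way: /ŋ/ → [n] after /t͡s/ (velar → alveolar, matching alveolar) — only place changes, and always toward the preceding segment.
Since the segment that changes follows the conditioning segment, the assimilation is progressive.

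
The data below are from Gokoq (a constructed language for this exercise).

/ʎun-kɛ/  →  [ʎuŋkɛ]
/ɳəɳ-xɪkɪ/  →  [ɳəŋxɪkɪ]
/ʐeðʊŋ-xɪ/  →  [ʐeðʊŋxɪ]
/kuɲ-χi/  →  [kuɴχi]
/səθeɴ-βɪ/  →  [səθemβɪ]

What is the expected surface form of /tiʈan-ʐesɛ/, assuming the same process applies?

[tiʈaɳʐesɛ]

The data show regressive place assimilation: /n/ → [ŋ] before /k/; /ɳ/ → [ŋ] before /x/; /ɲ/ → [ɴ] before /χ/; /ɴ/ → [m] before /β/. In each pair only place changes, matching the following consonant, while manner and voice stay constant.
Nothing changes in [ʐeðʊŋxɪ]: there the adjacent consonants already agree in place (/ŋ/ and /x/ are both velar), so this form is consistent with the same rule.
/n/ is a voiced alveolar nasal. The following trigger /ʐ/ is retroflex, so /n/ must become retroflex as well.
The voiced retroflex nasal is [ɳ], so /n/ → [ɳ].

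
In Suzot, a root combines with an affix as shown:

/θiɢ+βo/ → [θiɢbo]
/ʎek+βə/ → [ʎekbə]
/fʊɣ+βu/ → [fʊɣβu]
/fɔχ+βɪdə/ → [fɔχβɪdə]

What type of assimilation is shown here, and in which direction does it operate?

progressive manner assimilation

The segment that alternates is /β/, which surfaces as [b] when adjacent to /ɢ/.
/β/ is a fricative while /ɢ/ is a stop; the output [b] is a stop, matching the trigger — so the feature that spreads is manner.
Place and voice are unchanged, so the assimilation is partial, not total.
The other alternating form patterns the same way: /β/ → [b] after /k/ (fricative → stop, matching a stop) — only manner changes, and always toward the preceding segment.
No alternation appears in [fʊɣβu], [fɔχβɪdə]: there the adjacent consonants already agree in manner (/β/ and /ɣ/ are both fricatives; /β/ and /χ/ are both fricatives), so these forms are consistent with the same rule.
Since the segment that changes follows the conditioning segment, the assimilation is progressive.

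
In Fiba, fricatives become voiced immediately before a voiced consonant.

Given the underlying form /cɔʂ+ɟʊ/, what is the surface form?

/ʂ/ is a voiceless retroflex fricative. The following trigger /ɟ/ is voiced, so /ʂ/ must become voiced as well.
Changing only its voicing to voiced gives [ʐ] — the voiced retroflex fricative.

[cɔʐɟʊ]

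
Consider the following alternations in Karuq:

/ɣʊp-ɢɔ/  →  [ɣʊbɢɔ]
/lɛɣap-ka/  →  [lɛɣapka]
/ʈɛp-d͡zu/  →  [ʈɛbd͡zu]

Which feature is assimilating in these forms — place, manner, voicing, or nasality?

The segment that alternates is /p/, which surfaces as [b] when adjacent to /ɢ/.
The change voiceless → voiced matches the voicing of the following /ɢ/, identifying this as voicing assimilation.
The other alternating form patterns the same way: /p/ → [b] before /d͡z/ (voiceless → voiced, matching voiced) — only voicing changes, and always toward the following segment.
Nothing changes in [lɛɣapka]: there the adjacent consonants already agree in voicing (/p/ and /k/ are both voiceless), so this form is consistent with the same rule.

voicing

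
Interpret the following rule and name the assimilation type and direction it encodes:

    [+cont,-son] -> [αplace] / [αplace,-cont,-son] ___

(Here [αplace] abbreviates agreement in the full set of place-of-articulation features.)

progressive place assimilation

The rule copies the place features (abbreviated [place]) from the environment onto the target, so the assimilating feature is place.
Since the environment is written before the underscore, the trigger precedes the target; the direction is progressive.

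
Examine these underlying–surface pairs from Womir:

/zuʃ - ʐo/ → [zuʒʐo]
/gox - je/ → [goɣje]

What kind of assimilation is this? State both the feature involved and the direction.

Comparing underlying and surface forms, /ʃ/ → [ʒ] is the alternation; the neighbouring /ʐ/ is constant.
/ʃ/ is voiceless while /ʐ/ is voiced; the output [ʒ] is voiced, matching the trigger — so the feature that spreads is voicing.
Place and manner are unchanged, so the assimilation is partial, not total.
The same holds elsewhere in the data: /x/ → [ɣ] before /j/ (voiceless → voiced, matching voiced) — only voicing changes, and always toward the following segment.
The trigger is the following segment, so the direction is regressive (anticipatory).

regressive voicing assimilation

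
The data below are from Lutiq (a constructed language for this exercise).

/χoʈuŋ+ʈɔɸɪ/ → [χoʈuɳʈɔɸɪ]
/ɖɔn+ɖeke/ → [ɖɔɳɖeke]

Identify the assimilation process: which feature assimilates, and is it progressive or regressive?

regressive place assimilation

Comparing underlying and surface forms, /ŋ/ → [ɳ] is the alternation; the neighbouring /ʈ/ is constant.
/ŋ/ is velar while /ʈ/ is retroflex; the output [ɳ] is retroflex, matching the trigger — so the feature that spreads is place.
Manner and voice are unchanged, so the assimilation is partial, not total.
Checking the remaining alternation: /n/ → [ɳ] before /ɖ/ (alveolar → retroflex, matching retroflex) — only place changes, and always toward the following segment.
The trigger is the following segment, so the direction is regressive (anticipatory).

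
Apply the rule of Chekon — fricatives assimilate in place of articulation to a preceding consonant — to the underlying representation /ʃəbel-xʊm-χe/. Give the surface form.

/x/ is a voiceless velar fricative. The preceding trigger /l/ is alveolar, so /x/ must become alveolar as well.
A voiceless alveolar fricative is [s], so the surface segment is [s].
The same rule applies at the second boundary: /χ/ → [ɸ] next to /m/.

[ʃəbelsʊmɸe]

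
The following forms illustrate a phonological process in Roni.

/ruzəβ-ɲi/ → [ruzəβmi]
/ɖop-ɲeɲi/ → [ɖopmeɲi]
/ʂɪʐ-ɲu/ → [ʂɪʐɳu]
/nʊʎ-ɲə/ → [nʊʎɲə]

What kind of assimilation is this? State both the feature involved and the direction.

progressive place assimilation

Underlying /ɲ/ is realised as [m] next to /β/; /β/ itself does not change.
/ɲ/ is palatal while /β/ is bilabial; the output [m] is bilabial, matching the trigger — so the feature that spreads is place.
Manner and voice are unchanged, so the assimilation is partial, not total.
Checking the remaining alternations: /ɲ/ → [m] after /p/ (palatal → bilabial, matching bilabial); /ɲ/ → [ɳ] after /ʐ/ (palatal → retroflex, matching retroflex) — only place changes, and always toward the preceding segment.
No alternation appears in [nʊʎɲə]: there the adjacent consonants already agree in place (/ɲ/ and /ʎ/ are both palatal), so this form is consistent with the same rule.
The trigger is the preceding segment, so the direction is progressive (perseverative).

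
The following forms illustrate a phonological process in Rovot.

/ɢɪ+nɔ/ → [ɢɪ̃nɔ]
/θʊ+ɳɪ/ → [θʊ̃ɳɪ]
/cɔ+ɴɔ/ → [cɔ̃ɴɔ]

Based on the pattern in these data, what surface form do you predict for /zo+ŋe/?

The data show regressive nasality assimilation (vowel nasalisation): /ɪ/ → [ɪ̃] before /n/; /ʊ/ → [ʊ̃] before /ɳ/; /ɔ/ → [ɔ̃] before /ɴ/ — a vowel is nasalised by an immediately following nasal consonant.
/o/ sits next to the nasal /ŋ/ and is therefore nasalised to [õ].

[zõŋe]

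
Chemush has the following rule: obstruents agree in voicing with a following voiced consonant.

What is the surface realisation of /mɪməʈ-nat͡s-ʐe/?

/ʈ/ is a voiceless retroflex stop. The following trigger /n/ is voiced, so /ʈ/ must become voiced as well.
A voiced retroflex stop is [ɖ], so the surface segment is [ɖ].
At the second juncture, /t͡s/ likewise becomes [d͡z] adjacent to /ʐ/.

[mɪməɖnad͡zʐe]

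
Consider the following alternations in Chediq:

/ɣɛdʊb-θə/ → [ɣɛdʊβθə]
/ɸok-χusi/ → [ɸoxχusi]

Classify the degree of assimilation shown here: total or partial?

The segment that alternates is /b/, which surfaces as [β] when adjacent to /θ/.
The change stop → fricative matches the manner of the following /θ/, identifying this as manner assimilation.
Place and voice are unchanged, so the assimilation is partial, not total.
The same holds elsewhere in the data: /k/ → [x] before /χ/ (stop → fricative, matching a fricative) — only manner changes, and always toward the following segment.

partial assimilation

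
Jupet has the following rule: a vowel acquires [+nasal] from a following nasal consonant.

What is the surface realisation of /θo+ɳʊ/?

The vowel /o/ is adjacent to the following nasal /ɳ/, so it acquires [+nasal] and surfaces as [õ].

[θõɳʊ]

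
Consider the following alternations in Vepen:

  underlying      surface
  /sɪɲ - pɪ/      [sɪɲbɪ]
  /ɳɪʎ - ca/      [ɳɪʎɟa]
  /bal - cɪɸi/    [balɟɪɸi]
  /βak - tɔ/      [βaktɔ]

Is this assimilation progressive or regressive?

progressive

The segment that alternates is /p/, which surfaces as [b] when adjacent to /ɲ/.
/p/ is voiceless while /ɲ/ is voiced; the output [b] is voiced, matching the trigger — so the feature that spreads is voicing.
The same holds elsewhere in the data: /c/ → [ɟ] after /ʎ/ (voiceless → voiced, matching voiced); /c/ → [ɟ] after /l/ (voiceless → voiced, matching voiced) — only voicing changes, and always toward the preceding segment.
No alternation appears in [βaktɔ]: there the adjacent consonants already agree in voicing (/t/ and /k/ are both voiceless), so this form is consistent with the same rule.
Since the segment that changes follows the conditioning segment, the assimilation is progressive.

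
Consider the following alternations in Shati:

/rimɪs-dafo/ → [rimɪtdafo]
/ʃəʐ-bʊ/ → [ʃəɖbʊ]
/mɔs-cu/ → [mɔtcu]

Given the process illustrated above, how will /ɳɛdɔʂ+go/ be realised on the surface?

[ɳɛdɔʈgo]

The data show regressive manner assimilation: /s/ → [t] before /d/; /ʐ/ → [ɖ] before /b/; /s/ → [t] before /c/. In each pair only manner changes, matching the following consonant, while place and voice stay constant.
/ʂ/ is a voiceless retroflex fricative. The following trigger /g/ is a stop, so /ʂ/ must become a stop as well.
A voiceless retroflex stop is [ʈ], so the surface segment is [ʈ].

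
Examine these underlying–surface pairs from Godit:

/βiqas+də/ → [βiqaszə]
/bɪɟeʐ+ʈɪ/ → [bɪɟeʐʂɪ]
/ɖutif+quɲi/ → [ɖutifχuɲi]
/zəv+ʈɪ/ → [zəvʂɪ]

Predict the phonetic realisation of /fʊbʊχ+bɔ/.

The data show progressive manner assimilation: /d/ → [z] after /s/; /ʈ/ → [ʂ] after /ʐ/; /q/ → [χ] after /f/; /ʈ/ → [ʂ] after /v/. In each pair only manner changes, matching the preceding consonant, while place and voice stay constant.
/b/ is a voiced bilabial stop. The preceding trigger /χ/ is a fricative, so /b/ must become a fricative as well.
A voiced bilabial fricative is [β], so the surface segment is [β].

[fʊbʊχβɔ]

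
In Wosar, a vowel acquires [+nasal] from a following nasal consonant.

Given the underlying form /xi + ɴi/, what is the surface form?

/i/ sits next to the nasal /ɴ/ and is therefore nasalised to [ĩ].

[xĩɴi]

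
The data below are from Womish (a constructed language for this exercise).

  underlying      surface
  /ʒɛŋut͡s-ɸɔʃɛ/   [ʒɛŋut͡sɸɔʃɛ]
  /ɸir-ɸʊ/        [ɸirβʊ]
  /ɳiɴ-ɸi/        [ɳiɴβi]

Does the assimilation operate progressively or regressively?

progressive

The segment that alternates is /ɸ/, which surfaces as [β] when adjacent to /r/.
The change voiceless → voiced matches the voicing of the preceding /r/, identifying this as voicing assimilation.
The other alternating form patterns the same way: /ɸ/ → [β] after /ɴ/ (voiceless → voiced, matching voiced) — only voicing changes, and always toward the preceding segment.
Nothing changes in [ʒɛŋut͡sɸɔʃɛ]: there the adjacent consonants already agree in voicing (/ɸ/ and /t͡s/ are both voiceless), so this form is consistent with the same rule.
The trigger is the preceding segment, so the direction is progressive (perseverative).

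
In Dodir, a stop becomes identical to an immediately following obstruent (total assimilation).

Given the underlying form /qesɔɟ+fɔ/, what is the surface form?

[qesɔffɔ]

/ɟ/ is the segment targeted by the rule; it sits immediately before /f/, so it assimilates completely and surfaces as [f].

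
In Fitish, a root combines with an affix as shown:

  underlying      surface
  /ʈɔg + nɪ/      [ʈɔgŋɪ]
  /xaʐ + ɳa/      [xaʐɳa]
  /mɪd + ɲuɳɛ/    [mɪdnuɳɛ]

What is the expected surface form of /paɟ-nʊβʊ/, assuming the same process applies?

The data show progressive place assimilation: /n/ → [ŋ] after /g/; /ɲ/ → [n] after /d/. In each pair only place changes, matching the preceding consonant, while manner and voice stay constant.
Nothing changes in [xaʐɳa]: there the adjacent consonants already agree in place (/ɳ/ and /ʐ/ are both retroflex), so this form is consistent with the same rule.
/n/ is a voiced alveolar nasal. The preceding trigger /ɟ/ is palatal, so /n/ must become palatal as well.
The voiced palatal nasal is [ɲ], so /n/ → [ɲ].

[paɟɲʊβʊ]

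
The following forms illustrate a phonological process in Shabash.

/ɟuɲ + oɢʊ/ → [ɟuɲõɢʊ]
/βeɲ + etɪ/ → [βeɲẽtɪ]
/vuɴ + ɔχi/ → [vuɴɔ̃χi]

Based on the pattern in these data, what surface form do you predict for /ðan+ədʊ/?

[ðanə̃dʊ]

The data show progressive nasality assimilation (vowel nasalisation): /o/ → [õ] after /ɲ/; /e/ → [ẽ] after /ɲ/; /ɔ/ → [ɔ̃] after /ɴ/ — a vowel is nasalised by an immediately preceding nasal consonant.
The vowel /ə/ is adjacent to the preceding nasal /n/, so it acquires [+nasal] and surfaces as [ə̃].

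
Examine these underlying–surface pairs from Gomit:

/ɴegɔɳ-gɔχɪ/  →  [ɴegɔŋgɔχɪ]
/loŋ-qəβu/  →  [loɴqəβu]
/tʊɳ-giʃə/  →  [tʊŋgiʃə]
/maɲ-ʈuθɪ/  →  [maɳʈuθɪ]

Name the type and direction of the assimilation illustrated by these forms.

Comparing underlying and surface forms, /ɳ/ → [ŋ] is the alternation; the neighbouring /g/ is constant.
/ɳ/ is retroflex while /g/ is velar; the output [ŋ] is velar, matching the trigger — so the feature that spreads is place.
Manner and voice are unchanged, so the assimilation is partial, not total.
The other alternating forms pattern the same way: /ŋ/ → [ɴ] before /q/ (velar → uvular, matching uvular); /ɲ/ → [ɳ] before /ʈ/ (palatal → retroflex, matching retroflex) — only place changes, and always toward the following segment.
The trigger is the following segment, so the direction is regressive (anticipatory).

regressive place assimilation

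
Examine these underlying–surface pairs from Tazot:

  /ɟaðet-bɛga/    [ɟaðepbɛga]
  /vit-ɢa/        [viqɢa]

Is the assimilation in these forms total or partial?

partial assimilation

Underlying /t/ is realised as [p] next to /b/; /b/ itself does not change.
The change alveolar → bilabial matches the place of the following /b/, identifying this as place assimilation.
Manner and voice are unchanged, so the assimilation is partial, not total.
The same holds elsewhere in the data: /t/ → [q] before /ɢ/ (alveolar → uvular, matching uvular) — only place changes, and always toward the following segment.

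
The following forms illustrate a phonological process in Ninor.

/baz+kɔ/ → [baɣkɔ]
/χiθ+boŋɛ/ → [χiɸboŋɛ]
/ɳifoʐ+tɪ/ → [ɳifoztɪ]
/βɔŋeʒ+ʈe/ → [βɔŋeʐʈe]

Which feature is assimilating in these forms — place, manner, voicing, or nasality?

place

Comparing underlying and surface forms, /z/ → [ɣ] is the alternation; the neighbouring /k/ is constant.
The change alveolar → velar matches the place of the following /k/, identifying this as place assimilation.
Checking the remaining alternations: /θ/ → [ɸ] before /b/ (dental → bilabial, matching bilabial); /ʐ/ → [z] before /t/ (retroflex → alveolar, matching alveolar); /ʒ/ → [ʐ] before /ʈ/ (postalveolar → retroflex, matching retroflex) — only place changes, and always toward the following segment.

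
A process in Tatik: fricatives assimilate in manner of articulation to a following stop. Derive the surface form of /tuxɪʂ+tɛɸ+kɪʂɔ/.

The rule targets /ʂ/ (voiceless retroflex fricative), which sits before the trigger /t/ (stop).
Changing only its manner to stop gives [ʈ] — the voiceless retroflex stop.
The same rule applies at the second boundary: /ɸ/ → [p] next to /k/.

[tuxɪʈtɛpkɪʂɔ]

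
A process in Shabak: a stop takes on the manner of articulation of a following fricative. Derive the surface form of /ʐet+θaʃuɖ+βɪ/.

[ʐesθaʃuʐβɪ]

The rule targets /t/ (voiceless alveolar stop), which sits before the trigger /θ/ (fricative).
The voiceless alveolar fricative is [s], so /t/ → [s].
The same rule applies at the second boundary: /ɖ/ → [ʐ] next to /β/.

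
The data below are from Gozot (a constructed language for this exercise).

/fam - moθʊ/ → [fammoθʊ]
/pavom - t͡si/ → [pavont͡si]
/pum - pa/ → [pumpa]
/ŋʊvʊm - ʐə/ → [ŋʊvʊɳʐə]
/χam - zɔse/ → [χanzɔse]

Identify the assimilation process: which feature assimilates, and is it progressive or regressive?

Comparing underlying and surface forms, /m/ → [n] is the alternation; the neighbouring /t͡s/ is constant.
/m/ is bilabial while /t͡s/ is alveolar; the output [n] is alveolar, matching the trigger — so the feature that spreads is place.
Manner and voice are unchanged, so the assimilation is partial, not total.
Checking the remaining alternations: /m/ → [ɳ] before /ʐ/ (bilabial → retroflex, matching retroflex); /m/ → [n] before /z/ (bilabial → alveolar, matching alveolar) — only place changes, and always toward the following segment.
No alternation appears in [fammoθʊ], [pumpa]: there the adjacent consonants already agree in place (/m/ and /m/ are both bilabial; /m/ and /p/ are both bilabial), so these forms are consistent with the same rule.
The trigger is the following segment, so the direction is regressive (anticipatory).

regressive place assimilation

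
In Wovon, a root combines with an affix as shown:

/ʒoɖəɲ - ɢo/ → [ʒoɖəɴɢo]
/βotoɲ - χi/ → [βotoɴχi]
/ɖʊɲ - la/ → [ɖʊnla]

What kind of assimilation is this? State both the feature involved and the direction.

The segment that alternates is /ɲ/, which surfaces as [ɴ] when adjacent to /ɢ/.
The change palatal → uvular matches the place of the following /ɢ/, identifying this as place assimilation.
Manner and voice are unchanged, so the assimilation is partial, not total.
The other alternating forms pattern the same way: /ɲ/ → [ɴ] before /χ/ (palatal → uvular, matching uvular); /ɲ/ → [n] before /l/ (palatal → alveolar, matching alveolar) — only place changes, and always toward the following segment.
The trigger is the following segment, so the direction is regressive (anticipatory).

regressive place assimilation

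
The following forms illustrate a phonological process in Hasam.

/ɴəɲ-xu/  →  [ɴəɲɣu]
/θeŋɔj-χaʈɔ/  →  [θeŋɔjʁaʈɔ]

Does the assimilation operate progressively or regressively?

Comparing underlying and surface forms, /x/ → [ɣ] is the alternation; the neighbouring /ɲ/ is constant.
The change voiceless → voiced matches the voicing of the preceding /ɲ/, identifying this as voicing assimilation.
The other alternating form patterns the same way: /χ/ → [ʁ] after /j/ (voiceless → voiced, matching voiced) — only voicing changes, and always toward the preceding segment.
The trigger is the preceding segment, so the direction is progressive (perseverative).

progressive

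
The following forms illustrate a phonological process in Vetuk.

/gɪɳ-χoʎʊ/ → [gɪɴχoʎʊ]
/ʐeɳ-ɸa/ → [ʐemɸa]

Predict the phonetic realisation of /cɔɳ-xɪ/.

[cɔŋxɪ]

The data show regressive place assimilation: /ɳ/ → [ɴ] before /χ/; /ɳ/ → [m] before /ɸ/. In each pair only place changes, matching the following consonant, while manner and voice stay constant.
The rule targets /ɳ/ (voiced retroflex nasal), which sits before the trigger /x/ (velar).
A voiced velar nasal is [ŋ], so the surface segment is [ŋ].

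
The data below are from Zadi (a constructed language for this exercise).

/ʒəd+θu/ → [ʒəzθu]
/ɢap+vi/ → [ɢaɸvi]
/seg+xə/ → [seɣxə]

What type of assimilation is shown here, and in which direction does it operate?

regressive manner assimilation

Comparing underlying and surface forms, /d/ → [z] is the alternation; the neighbouring /θ/ is constant.
/d/ is a stop while /θ/ is a fricative; the output [z] is a fricative, matching the trigger — so the feature that spreads is manner.
Place and voice are unchanged, so the assimilation is partial, not total.
The other alternating forms pattern the same way: /p/ → [ɸ] before /v/ (stop → fricative, matching a fricative); /g/ → [ɣ] before /x/ (stop → fricative, matching a fricative) — only manner changes, and always toward the following segment.
Since the segment that changes precedes the conditioning segment, the assimilation is regressive.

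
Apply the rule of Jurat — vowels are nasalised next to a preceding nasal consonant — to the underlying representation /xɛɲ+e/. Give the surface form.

[xɛɲẽ]

/e/ sits next to the nasal /ɲ/ and is therefore nasalised to [ẽ].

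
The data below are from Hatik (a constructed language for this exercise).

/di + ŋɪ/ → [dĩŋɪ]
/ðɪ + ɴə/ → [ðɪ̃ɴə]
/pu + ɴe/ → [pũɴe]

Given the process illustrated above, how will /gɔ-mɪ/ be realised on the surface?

[gɔ̃mɪ]

The data show regressive nasality assimilation (vowel nasalisation): /i/ → [ĩ] before /ŋ/; /ɪ/ → [ɪ̃] before /ɴ/; /u/ → [ũ] before /ɴ/ — a vowel is nasalised by an immediately following nasal consonant.
/ɔ/ sits next to the nasal /m/ and is therefore nasalised to [ɔ̃].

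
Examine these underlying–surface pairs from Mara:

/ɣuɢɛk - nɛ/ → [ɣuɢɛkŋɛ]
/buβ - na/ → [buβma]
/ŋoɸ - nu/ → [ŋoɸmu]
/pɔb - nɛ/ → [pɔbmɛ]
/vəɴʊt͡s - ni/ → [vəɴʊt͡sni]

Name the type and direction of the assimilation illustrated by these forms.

The segment that alternates is /n/, which surfaces as [ŋ] when adjacent to /k/.
The change alveolar → velar matches the place of the preceding /k/, identifying this as place assimilation.
Manner and voice are unchanged, so the assimilation is partial, not total.
The other alternating forms pattern the same way: /n/ → [m] after /β/ (alveolar → bilabial, matching bilabial); /n/ → [m] after /ɸ/ (alveolar → bilabial, matching bilabial); /n/ → [m] after /b/ (alveolar → bilabial, matching bilabial) — only place changes, and always toward the preceding segment.
No alternation appears in [vəɴʊt͡sni]: there the adjacent consonants already agree in place (/n/ and /t͡s/ are both alveolar), so this form is consistent with the same rule.
Since the segment that changes follows the conditioning segment, the assimilation is progressive.

progressive place assimilation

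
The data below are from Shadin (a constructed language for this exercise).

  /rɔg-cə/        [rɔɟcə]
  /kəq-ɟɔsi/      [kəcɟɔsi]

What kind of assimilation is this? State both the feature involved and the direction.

regressive place assimilation

The segment that alternates is /g/, which surfaces as [ɟ] when adjacent to /c/.
/g/ is velar while /c/ is palatal; the output [ɟ] is palatal, matching the trigger — so the feature that spreads is place.
Manner and voice are unchanged, so the assimilation is partial, not total.
The same holds elsewhere in the data: /q/ → [c] before /ɟ/ (uvular → palatal, matching palatal) — only place changes, and always toward the following segment.
The trigger is the following segment, so the direction is regressive (anticipatory).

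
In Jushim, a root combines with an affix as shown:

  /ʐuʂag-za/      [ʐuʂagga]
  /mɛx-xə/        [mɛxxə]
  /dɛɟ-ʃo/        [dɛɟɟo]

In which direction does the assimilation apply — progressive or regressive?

progressive

Underlying /z/ is realised as [g] next to /g/; /g/ itself does not change.
The output [g] is identical to the trigger /g/ — every feature (place, manner, voicing) has been copied — so this is total assimilation.
The remaining alternation confirms this: /ʃ/ → [ɟ] after /ɟ/ — in each case the output is a copy of the preceding consonant.
In [mɛxxə] the two consonants at the boundary are already identical (/x/ + /x/), so the rule applies vacuously and nothing changes.
The trigger is the preceding segment, so the direction is progressive (perseverative).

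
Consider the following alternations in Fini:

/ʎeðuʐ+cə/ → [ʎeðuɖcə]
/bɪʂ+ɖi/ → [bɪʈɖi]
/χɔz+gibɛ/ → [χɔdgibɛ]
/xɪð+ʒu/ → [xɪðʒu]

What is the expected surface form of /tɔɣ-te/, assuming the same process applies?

The data show regressive manner assimilation: /ʐ/ → [ɖ] before /c/; /ʂ/ → [ʈ] before /ɖ/; /z/ → [d] before /g/. In each pair only manner changes, matching the following consonant, while place and voice stay constant.
No alternation appears in [xɪðʒu]: there the adjacent consonants already agree in manner (/ð/ and /ʒ/ are both fricatives), so this form is consistent with the same rule.
/ɣ/ is a voiced velar fricative. The following trigger /t/ is a stop, so /ɣ/ must become a stop as well.
Changing only its manner to stop gives [g] — the voiced velar stop.

[tɔgte]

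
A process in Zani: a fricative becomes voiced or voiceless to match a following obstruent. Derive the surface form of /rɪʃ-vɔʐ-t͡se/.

[rɪʒvɔʂt͡se]

/ʃ/ is a voiceless postalveolar fricative. The following trigger /v/ is voiced, so /ʃ/ must become voiced as well.
The voiced postalveolar fricative is [ʒ], so /ʃ/ → [ʒ].
At the second juncture, /ʐ/ likewise becomes [ʂ] adjacent to /t͡s/.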